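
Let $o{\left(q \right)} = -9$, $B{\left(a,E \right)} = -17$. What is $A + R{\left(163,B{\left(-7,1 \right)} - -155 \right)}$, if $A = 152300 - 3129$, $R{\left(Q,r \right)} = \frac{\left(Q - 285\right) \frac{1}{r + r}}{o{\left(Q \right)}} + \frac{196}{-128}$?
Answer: $\frac{2964296659}{19872} \approx 1.4917 \cdot 10^{5}$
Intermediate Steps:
$R{\left(Q,r \right)} = - \frac{49}{32} - \frac{-285 + Q}{18 r}$ ($R{\left(Q,r \right)} = \frac{\left(Q - 285\right) \frac{1}{r + r}}{-9} + \frac{196}{-128} = \frac{-285 + Q}{2 r} \left(- \frac{1}{9}\right) + 196 \left(- \frac{1}{128}\right) = \left(-285 + Q\right) \frac{1}{2 r} \left(- \frac{1}{9}\right) - \frac{49}{32} = \frac{-285 + Q}{2 r} \left(- \frac{1}{9}\right) - \frac{49}{32} = - \frac{-285 + Q}{18 r} - \frac{49}{32} = - \frac{49}{32} - \frac{-285 + Q}{18 r}$)
$A = 149171$
$A + R{\left(163,B{\left(-7,1 \right)} - -155 \right)} = 149171 + \frac{4560 - 441 \left(-17 - -155\right) - 2608}{288 \left(-17 - -155\right)} = 149171 + \frac{4560 - 441 \left(-17 + 155\right) - 2608}{288 \left(-17 + 155\right)} = 149171 + \frac{4560 - 60858 - 2608}{288 \cdot 138} = 149171 + \frac{1}{288} \cdot \frac{1}{138} \left(4560 - 60858 - 2608\right) = 149171 + \frac{1}{288} \cdot \frac{1}{138} \left(-58906\right) = 149171 - \frac{29453}{19872} = \frac{2964296659}{19872}$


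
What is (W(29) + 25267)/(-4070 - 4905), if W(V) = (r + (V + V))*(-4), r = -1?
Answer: -25039/8975 ≈ -2.7899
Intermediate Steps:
W(V) = 4 - 8*V (W(V) = (-1 + (V + V))*(-4) = (-1 + 2*V)*(-4) = 4 - 8*V)
(W(29) + 25267)/(-4070 - 4905) = ((4 - 8*29) + 25267)/(-4070 - 4905) = ((4 - 232) + 25267)/(-8975) = (-228 + 25267)*(-1/8975) = 25039*(-1/8975) = -25039/8975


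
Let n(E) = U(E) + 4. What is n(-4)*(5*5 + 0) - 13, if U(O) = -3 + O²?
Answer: 412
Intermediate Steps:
n(E) = 1 + E² (n(E) = (-3 + E²) + 4 = 1 + E²)
n(-4)*(5*5 + 0) - 13 = (1 + (-4)²)*(5*5 + 0) - 13 = (1 + 16)*(25 + 0) - 13 = 17*25 - 13 = 425 - 13 = 412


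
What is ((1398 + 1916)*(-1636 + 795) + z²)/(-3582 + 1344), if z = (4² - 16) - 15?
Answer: 2786849/2238 ≈ 1245.2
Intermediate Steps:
z = -15 (z = (16 - 16) - 15 = 0 - 15 = -15)
((1398 + 1916)*(-1636 + 795) + z²)/(-3582 + 1344) = ((1398 + 1916)*(-1636 + 795) + (-15)²)/(-3582 + 1344) = (3314*(-841) + 225)/(-2238) = (-2787074 + 225)*(-1/2238) = -2786849*(-1/2238) = 2786849/2238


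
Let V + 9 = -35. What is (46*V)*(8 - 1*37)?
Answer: 58696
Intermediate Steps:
V = -44 (V = -9 - 35 = -44)
(46*V)*(8 - 1*37) = (46*(-44))*(8 - 1*37) = -2024*(8 - 37) = -2024*(-29) = 58696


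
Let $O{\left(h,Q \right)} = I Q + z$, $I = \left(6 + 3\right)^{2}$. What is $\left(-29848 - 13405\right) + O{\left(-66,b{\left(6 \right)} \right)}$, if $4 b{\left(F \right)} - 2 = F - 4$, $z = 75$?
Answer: $-43097$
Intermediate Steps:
$I = 81$ ($I = 9^{2} = 81$)
$b{\left(F \right)} = - \frac{1}{2} + \frac{F}{4}$ ($b{\left(F \right)} = \frac{1}{2} + \frac{F - 4}{4} = \frac{1}{2} + \frac{-4 + F}{4} = \frac{1}{2} + \left(-1 + \frac{F}{4}\right) = - \frac{1}{2} + \frac{F}{4}$)
$O{\left(h,Q \right)} = 75 + 81 Q$ ($O{\left(h,Q \right)} = 81 Q + 75 = 75 + 81 Q$)
$\left(-29848 - 13405\right) + O{\left(-66,b{\left(6 \right)} \right)} = \left(-29848 - 13405\right) + \left(75 + 81 \left(- \frac{1}{2} + \frac{1}{4} \cdot 6\right)\right) = -43253 + \left(75 + 81 \left(- \frac{1}{2} + \frac{3}{2}\right)\right) = -43253 + \left(75 + 81 \cdot 1\right) = -43253 + \left(75 + 81\right) = -43253 + 156 = -43097$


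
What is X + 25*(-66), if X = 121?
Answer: -1529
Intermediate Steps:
X + 25*(-66) = 121 + 25*(-66) = 121 - 1650 = -1529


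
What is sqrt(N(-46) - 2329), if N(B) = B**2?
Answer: I*sqrt(213) ≈ 14.595*I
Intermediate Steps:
sqrt(N(-46) - 2329) = sqrt((-46)**2 - 2329) = sqrt(2116 - 2329) = sqrt(-213) = I*sqrt(213)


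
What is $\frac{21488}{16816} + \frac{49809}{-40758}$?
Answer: $\frac{796245}{14278886} \approx 0.055764$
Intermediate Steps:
$\frac{21488}{16816} + \frac{49809}{-40758} = 21488 \cdot \frac{1}{16816} + 49809 \left(- \frac{1}{40758}\right) = \frac{1343}{1051} - \frac{16603}{13586} = \frac{796245}{14278886}$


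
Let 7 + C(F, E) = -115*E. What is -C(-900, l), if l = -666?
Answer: -76583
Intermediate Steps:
C(F, E) = -7 - 115*E
-C(-900, l) = -(-7 - 115*(-666)) = -(-7 + 76590) = -1*76583 = -76583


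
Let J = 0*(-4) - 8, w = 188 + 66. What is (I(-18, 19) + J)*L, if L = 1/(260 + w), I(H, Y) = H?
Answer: -13/257 ≈ -0.050584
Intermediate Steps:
w = 254
L = 1/514 (L = 1/(260 + 254) = 1/514 ≈ 0.0019455)
J = -8 (J = 0 - 8 = -8)
(I(-18, 19) + J)*L = (-18 - 8)*(1/514) = -26*1/514 = -13/257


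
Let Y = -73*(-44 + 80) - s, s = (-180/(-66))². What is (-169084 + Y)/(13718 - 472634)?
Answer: 5194513/13882209 ≈ 0.37419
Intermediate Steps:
s = 900/121 (s = (-180*(-1/66))² = (30/11)² = 900/121 ≈ 7.4380)
Y = -318888/121 (Y = -73*(-44 + 80) - 1*900/121 = -73*36 - 900/121 = -2628 - 900/121 = -318888/121 ≈ -2635.4)
(-169084 + Y)/(13718 - 472634) = (-169084 - 318888/121)/(13718 - 472634) = -20778052/121/(-458916) = -20778052/121*(-1/458916) = 5194513/13882209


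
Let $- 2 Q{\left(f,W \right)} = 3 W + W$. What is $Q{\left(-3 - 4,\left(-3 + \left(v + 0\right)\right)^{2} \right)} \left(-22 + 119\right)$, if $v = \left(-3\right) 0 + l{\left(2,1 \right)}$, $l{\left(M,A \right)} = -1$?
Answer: $-3104$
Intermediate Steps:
$v = -1$ ($v = \left(-3\right) 0 - 1 = 0 - 1 = -1$)
$Q{\left(f,W \right)} = - 2 W$ ($Q{\left(f,W \right)} = - \frac{3 W + W}{2} = - \frac{4 W}{2} = - 2 W$)
$Q{\left(-3 - 4,\left(-3 + \left(v + 0\right)\right)^{2} \right)} \left(-22 + 119\right) = - 2 \left(-3 + \left(-1 + 0\right)\right)^{2} \left(-22 + 119\right) = - 2 \left(-3 - 1\right)^{2} \cdot 97 = - 2 \left(-4\right)^{2} \cdot 97 = \left(-2\right) 16 \cdot 97 = \left(-32\right) 97 = -3104$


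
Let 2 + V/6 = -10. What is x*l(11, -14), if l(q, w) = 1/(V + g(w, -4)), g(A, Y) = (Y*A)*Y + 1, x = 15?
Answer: -3/59 ≈ -0.050847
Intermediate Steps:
g(A, Y) = 1 + A*Y**2 (g(A, Y) = (A*Y)*Y + 1 = A*Y**2 + 1 = 1 + A*Y**2)
V = -72 (V = -12 + 6*(-10) = -12 - 60 = -72)
l(q, w) = 1/(-71 + 16*w) (l(q, w) = 1/(-72 + (1 + w*(-4)**2)) = 1/(-72 + (1 + w*16)) = 1/(-72 + (1 + 16*w)) = 1/(-71 + 16*w))
x*l(11, -14) = 15/(-71 + 16*(-14)) = 15/(-71 - 224) = 15/(-295) = 15*(-1/295) = -3/59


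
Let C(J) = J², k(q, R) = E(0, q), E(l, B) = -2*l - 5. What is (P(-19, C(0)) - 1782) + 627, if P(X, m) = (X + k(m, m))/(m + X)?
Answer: -21921/19 ≈ -1153.7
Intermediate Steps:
E(l, B) = -5 - 2*l
k(q, R) = -5 (k(q, R) = -5 - 2*0 = -5 + 0 = -5)
P(X, m) = (-5 + X)/(X + m) (P(X, m) = (X - 5)/(m + X) = (-5 + X)/(X + m))
(P(-19, C(0)) - 1782) + 627 = ((-5 - 19)/(-19 + 0²) - 1782) + 627 = (-24/(-19 + 0) - 1782) + 627 = (-24/(-19) - 1782) + 627 = (-1/19*(-24) - 1782) + 627 = (24/19 - 1782) + 627 = -33834/19 + 627 = -21921/19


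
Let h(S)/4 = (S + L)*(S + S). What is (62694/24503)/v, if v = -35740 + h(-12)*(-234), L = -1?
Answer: -31347/4015698658 ≈ -7.8061e-6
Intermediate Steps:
h(S) = 8*S*(-1 + S) (h(S) = 4*((S - 1)*(S + S)) = 4*((-1 + S)*(2*S)) = 4*(2*S*(-1 + S)) = 8*S*(-1 + S))
v = -327772 (v = -35740 + (8*(-12)*(-1 - 12))*(-234) = -35740 + (8*(-12)*(-13))*(-234) = -35740 + 1248*(-234) = -35740 - 292032 = -327772)
(62694/24503)/v = (62694/24503)/(-327772) = (62694*(1/24503))*(-1/327772) = (62694/24503)*(-1/327772) = -31347/4015698658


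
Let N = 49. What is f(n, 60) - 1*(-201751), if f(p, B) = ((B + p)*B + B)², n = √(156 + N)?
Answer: 14335351 + 439200*√205 ≈ 2.0624e+7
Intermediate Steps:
n = √205 (n = √(156 + 49) = √205 ≈ 14.318)
f(p, B) = (B + B*(B + p))² (f(p, B) = (B*(B + p) + B)² = (B + B*(B + p))²)
f(n, 60) - 1*(-201751) = 60²*(1 + 60 + √205)² - 1*(-201751) = 3600*(61 + √205)² + 201751 = 201751 + 3600*(61 + √205)²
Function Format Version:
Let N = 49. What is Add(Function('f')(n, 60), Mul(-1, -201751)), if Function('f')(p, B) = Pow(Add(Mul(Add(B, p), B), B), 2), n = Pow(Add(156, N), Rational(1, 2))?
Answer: Add(14335351, Mul(439200, Pow(205, Rational(1, 2)))) ≈ 2.0624e+7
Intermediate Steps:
n = Pow(205, Rational(1, 2)) (n = Pow(Add(156, 49), Rational(1, 2)) = Pow(205, Rational(1, 2)) ≈ 14.318)
Function('f')(p, B) = Pow(Add(B, Mul(B, Add(B, p))), 2) (Function('f')(p, B) = Pow(Add(Mul(B, Add(B, p)), B), 2) = Pow(Add(B, Mul(B, Add(B, p))), 2))
Add(Function('f')(n, 60), Mul(-1, -201751)) = Add(Mul(Pow(60, 2), Pow(Add(1, 60, Pow(205, Rational(1, 2))), 2)), Mul(-1, -201751)) = Add(Mul(3600, Pow(Add(61, Pow(205, Rational(1, 2))), 2)), 201751) = Add(201751, Mul(3600, Pow(Add(61, Pow(205, Rational(1, 2))), 2)))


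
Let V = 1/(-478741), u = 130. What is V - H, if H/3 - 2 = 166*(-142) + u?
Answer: 33665067119/478741 ≈ 70320.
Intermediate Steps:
H = -70320 (H = 6 + 3*(166*(-142) + 130) = 6 + 3*(-23572 + 130) = 6 + 3*(-23442) = 6 - 70326 = -70320)
V = -1/478741 ≈ -2.0888e-6
V - H = -1/478741 - 1*(-70320) = -1/478741 + 70320 = 33665067119/478741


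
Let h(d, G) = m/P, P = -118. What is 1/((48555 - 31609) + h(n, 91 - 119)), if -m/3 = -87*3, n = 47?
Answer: 118/1998845 ≈ 5.9034e-5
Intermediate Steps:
m = 783 (m = -(-261)*3 = -3*(-261) = 783)
h(d, G) = -783/118 (h(d, G) = 783/(-118) = 783*(-1/118) = -783/118)
1/((48555 - 31609) + h(n, 91 - 119)) = 1/((48555 - 31609) - 783/118) = 1/(16946 - 783/118) = 1/(1998845/118) = 118/1998845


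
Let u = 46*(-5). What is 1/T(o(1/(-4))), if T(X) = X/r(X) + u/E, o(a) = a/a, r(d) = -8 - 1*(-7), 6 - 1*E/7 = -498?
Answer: -1764/1879 ≈ -0.93880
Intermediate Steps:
E = 3528 (E = 42 - 7*(-498) = 42 + 3486 = 3528)
r(d) = -1 (r(d) = -8 + 7 = -1)
o(a) = 1
u = -230
T(X) = -115/1764 - X (T(X) = X/(-1) - 230/3528 = X*(-1) - 230*1/3528 = -X - 115/1764 = -115/1764 - X)
1/T(o(1/(-4))) = 1/(-115/1764 - 1*1) = 1/(-115/1764 - 1) = 1/(-1879/1764) = -1764/1879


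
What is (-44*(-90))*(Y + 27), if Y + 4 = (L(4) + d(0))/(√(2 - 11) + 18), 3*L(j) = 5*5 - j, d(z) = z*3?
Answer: 3425400/37 - 9240*I/37 ≈ 92578.0 - 249.73*I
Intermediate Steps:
d(z) = 3*z
L(j) = 25/3 - j/3 (L(j) = (5*5 - j)/3 = (25 - j)/3 = 25/3 - j/3)
Y = -4 + 7*(18 - 3*I)/333 (Y = -4 + ((25/3 - ⅓*4) + 3*0)/(√(2 - 11) + 18) = -4 + ((25/3 - 4/3) + 0)/(√(-9) + 18) = -4 + (7 + 0)/(3*I + 18) = -4 + 7/(18 + 3*I) = -4 + 7*((18 - 3*I)/333) = -4 + 7*(18 - 3*I)/333 ≈ -3.6216 - 0.063063*I)
(-44*(-90))*(Y + 27) = (-44*(-90))*((-134/37 - 7*I/111) + 27) = 3960*(865/37 - 7*I/111) = 3425400/37 - 9240*I/37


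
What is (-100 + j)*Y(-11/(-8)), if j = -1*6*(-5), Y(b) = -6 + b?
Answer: 1295/4 ≈ 323.75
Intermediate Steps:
j = 30 (j = -6*(-5) = 30)
(-100 + j)*Y(-11/(-8)) = (-100 + 30)*(-6 - 11/(-8)) = -70*(-6 - 11*(-⅛)) = -70*(-6 + 11/8) = -70*(-37/8) = 1295/4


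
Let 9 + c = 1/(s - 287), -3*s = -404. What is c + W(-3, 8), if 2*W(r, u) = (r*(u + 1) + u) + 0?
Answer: -16915/914 ≈ -18.507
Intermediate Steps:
s = 404/3 (s = -1/3*(-404) = 404/3 ≈ 134.67)
W(r, u) = u/2 + r*(1 + u)/2 (W(r, u) = ((r*(u + 1) + u) + 0)/2 = ((r*(1 + u) + u) + 0)/2 = ((u + r*(1 + u)) + 0)/2 = (u + r*(1 + u))/2 = u/2 + r*(1 + u)/2)
c = -4116/457 (c = -9 + 1/(404/3 - 287) = -9 + 1/(-457/3) = -9 - 3/457 = -4116/457 ≈ -9.0066)
c + W(-3, 8) = -4116/457 + ((1/2)*(-3) + (1/2)*8 + (1/2)*(-3)*8) = -4116/457 + (-3/2 + 4 - 12) = -4116/457 - 19/2 = -16915/914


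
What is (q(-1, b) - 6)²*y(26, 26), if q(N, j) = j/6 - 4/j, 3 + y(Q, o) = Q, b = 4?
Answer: 8303/9 ≈ 922.56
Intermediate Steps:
y(Q, o) = -3 + Q
q(N, j) = -4/j + j/6 (q(N, j) = j*(⅙) - 4/j = j/6 - 4/j = -4/j + j/6)
(q(-1, b) - 6)²*y(26, 26) = ((-4/4 + (⅙)*4) - 6)²*(-3 + 26) = ((-4*¼ + ⅔) - 6)²*23 = ((-1 + ⅔) - 6)²*23 = (-⅓ - 6)²*23 = (-19/3)²*23 = (361/9)*23 = 8303/9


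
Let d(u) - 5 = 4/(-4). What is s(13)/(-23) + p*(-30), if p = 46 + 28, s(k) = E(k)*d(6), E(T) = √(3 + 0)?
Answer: -2220 - 4*√3/23 ≈ -2220.3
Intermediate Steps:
E(T) = √3
d(u) = 4 (d(u) = 5 + 4/(-4) = 5 + 4*(-¼) = 5 - 1 = 4)
s(k) = 4*√3 (s(k) = √3*4 = 4*√3)
p = 74
s(13)/(-23) + p*(-30) = (4*√3)/(-23) + 74*(-30) = (4*√3)*(-1/23) - 2220 = -4*√3/23 - 2220 = -2220 - 4*√3/23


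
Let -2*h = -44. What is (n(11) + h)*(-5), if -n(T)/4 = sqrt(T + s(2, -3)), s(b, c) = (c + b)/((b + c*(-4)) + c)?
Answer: -110 + 40*sqrt(330)/11 ≈ -43.942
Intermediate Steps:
h = 22 (h = -1/2*(-44) = 22)
s(b, c) = (b + c)/(b - 3*c) (s(b, c) = (b + c)/((b - 4*c) + c) = (b + c)/(b - 3*c))
n(T) = -4*sqrt(-1/11 + T) (n(T) = -4*sqrt(T + (2 - 3)/(2 - 3*(-3))) = -4*sqrt(T - 1/(2 + 9)) = -4*sqrt(T - 1/11) = -4*sqrt(-1/11 + T))
(n(11) + h)*(-5) = (-4*sqrt(-11 + 121*11)/11 + 22)*(-5) = (-4*sqrt(-11 + 1331)/11 + 22)*(-5) = (-8*sqrt(330)/11 + 22)*(-5) = (22 - 8*sqrt(330)/11)*(-5) = -110 + 40*sqrt(330)/11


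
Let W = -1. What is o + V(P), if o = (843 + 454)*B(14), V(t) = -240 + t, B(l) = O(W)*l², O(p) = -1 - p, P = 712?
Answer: 472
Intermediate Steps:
B(l) = 0 (B(l) = (-1 - 1*(-1))*l² = (-1 + 1)*l² = 0*l² = 0)
o = 0 (o = (843 + 454)*0 = 1297*0 = 0)
o + V(P) = 0 + (-240 + 712) = 0 + 472 = 472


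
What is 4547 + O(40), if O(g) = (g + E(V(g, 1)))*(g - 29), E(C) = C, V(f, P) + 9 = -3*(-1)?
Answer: 4921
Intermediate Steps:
V(f, P) = -6 (V(f, P) = -9 - 3*(-1) = -9 + 3 = -6)
O(g) = (-29 + g)*(-6 + g) (O(g) = (g - 6)*(g - 29) = (-6 + g)*(-29 + g) = (-29 + g)*(-6 + g))
4547 + O(40) = 4547 + (174 + 40² - 35*40) = 4547 + (174 + 1600 - 1400) = 4547 + 374 = 4921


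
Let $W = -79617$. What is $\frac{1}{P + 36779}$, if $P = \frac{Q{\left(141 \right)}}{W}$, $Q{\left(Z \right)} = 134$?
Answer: $\frac{79617}{2928233509} \approx 2.7189 \cdot 10^{-5}$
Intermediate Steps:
$P = - \frac{134}{79617}$ ($P = \frac{134}{-79617} = 134 \left(- \frac{1}{79617}\right) = - \frac{134}{79617} \approx -0.0016831$)
$\frac{1}{P + 36779} = \frac{1}{- \frac{134}{79617} + 36779} = \frac{1}{\frac{2928233509}{79617}} = \frac{79617}{2928233509}$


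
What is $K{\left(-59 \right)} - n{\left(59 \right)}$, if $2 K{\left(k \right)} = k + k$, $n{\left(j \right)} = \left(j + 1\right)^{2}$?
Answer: $-3659$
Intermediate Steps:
$n{\left(j \right)} = \left(1 + j\right)^{2}$
$K{\left(k \right)} = k$ ($K{\left(k \right)} = \frac{k + k}{2} = \frac{2 k}{2} = k$)
$K{\left(-59 \right)} - n{\left(59 \right)} = -59 - \left(1 + 59\right)^{2} = -59 - 60^{2} = -59 - 3600 = -3659$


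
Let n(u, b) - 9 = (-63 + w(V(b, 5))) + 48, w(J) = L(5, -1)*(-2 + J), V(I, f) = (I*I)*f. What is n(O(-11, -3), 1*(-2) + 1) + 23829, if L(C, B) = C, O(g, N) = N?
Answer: 23838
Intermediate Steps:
V(I, f) = f*I**2 (V(I, f) = I**2*f = f*I**2)
w(J) = -10 + 5*J (w(J) = 5*(-2 + J) = -10 + 5*J)
n(u, b) = -16 + 25*b**2 (n(u, b) = 9 + ((-63 + (-10 + 5*(5*b**2))) + 48) = 9 + ((-63 + (-10 + 25*b**2)) + 48) = 9 + ((-73 + 25*b**2) + 48) = 9 + (-25 + 25*b**2) = -16 + 25*b**2)
n(O(-11, -3), 1*(-2) + 1) + 23829 = (-16 + 25*(1*(-2) + 1)**2) + 23829 = (-16 + 25*(-2 + 1)**2) + 23829 = (-16 + 25*(-1)**2) + 23829 = (-16 + 25*1) + 23829 = (-16 + 25) + 23829 = 9 + 23829 = 23838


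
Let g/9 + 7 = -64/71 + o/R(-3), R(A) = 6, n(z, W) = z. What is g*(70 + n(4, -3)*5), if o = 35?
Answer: -118935/71 ≈ -1675.1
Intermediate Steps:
g = -2643/142 (g = -63 + 9*(-64/71 + 35/6) = -63 + 9*(2101/426) = -63 + 6303/142 = -2643/142 ≈ -18.613)
g*(70 + n(4, -3)*5) = -2643*(70 + 4*5)/142 = -2643*(70 + 20)/142 = -2643/142*90 = -118935/71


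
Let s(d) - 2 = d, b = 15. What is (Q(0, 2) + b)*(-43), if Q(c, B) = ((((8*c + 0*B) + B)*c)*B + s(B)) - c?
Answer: -817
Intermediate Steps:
s(d) = 2 + d
Q(c, B) = 2 + B - c + B*c*(B + 8*c) (Q(c, B) = ((((8*c + 0*B) + B)*c)*B + (2 + B)) - c = ((((8*c + 0) + B)*c)*B + (2 + B)) - c = (((8*c + B)*c)*B + (2 + B)) - c = (((B + 8*c)*c)*B + (2 + B)) - c = ((c*(B + 8*c))*B + (2 + B)) - c = (B*c*(B + 8*c) + (2 + B)) - c = (2 + B + B*c*(B + 8*c)) - c = 2 + B - c + B*c*(B + 8*c))
(Q(0, 2) + b)*(-43) = ((2 + 2 - 1*0 + 0*2² + 8*2*0²) + 15)*(-43) = ((2 + 2 + 0 + 0*4 + 8*2*0) + 15)*(-43) = ((2 + 2 + 0 + 0 + 0) + 15)*(-43) = (4 + 15)*(-43) = 19*(-43) = -817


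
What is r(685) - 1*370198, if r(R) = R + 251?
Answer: -369262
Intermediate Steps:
r(R) = 251 + R
r(685) - 1*370198 = (251 + 685) - 1*370198 = 936 - 370198 = -369262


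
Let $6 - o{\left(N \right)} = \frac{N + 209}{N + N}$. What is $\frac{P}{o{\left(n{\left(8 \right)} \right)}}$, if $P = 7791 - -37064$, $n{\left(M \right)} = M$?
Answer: $- \frac{717680}{121} \approx -5931.2$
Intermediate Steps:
$o{\left(N \right)} = 6 - \frac{209 + N}{2 N}$ ($o{\left(N \right)} = 6 - \frac{N + 209}{N + N} = 6 - \frac{209 + N}{2 N}$)
$P = 44855$ ($P = 7791 + 37064 = 44855$)
$\frac{P}{o{\left(n{\left(8 \right)} \right)}} = \frac{44855}{\frac{11}{2} \cdot \frac{1}{8} \left(-19 + 8\right)} = \frac{44855}{\frac{11}{2} \cdot \frac{1}{8} \left(-11\right)} = \frac{44855}{- \frac{121}{16}} = 44855 \left(- \frac{16}{121}\right) = - \frac{717680}{121}$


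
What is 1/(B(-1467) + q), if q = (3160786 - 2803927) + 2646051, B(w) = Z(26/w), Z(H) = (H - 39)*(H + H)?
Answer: 2152089/6462532555418 ≈ 3.3301e-7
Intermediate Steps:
Z(H) = 2*H*(-39 + H) (Z(H) = (-39 + H)*(2*H) = 2*H*(-39 + H))
B(w) = 52*(-39 + 26/w)/w (B(w) = 2*(26/w)*(-39 + 26/w) = 52*(-39 + 26/w)/w)
q = 3002910 (q = 356859 + 2646051 = 3002910)
1/(B(-1467) + q) = 1/(676*(2 - 3*(-1467))/(-1467)² + 3002910) = 1/(676*(1/2152089)*(2 + 4401) + 3002910) = 1/(676*(1/2152089)*4403 + 3002910) = 1/(2976428/2152089 + 3002910) = 1/(6462532555418/2152089) = 2152089/6462532555418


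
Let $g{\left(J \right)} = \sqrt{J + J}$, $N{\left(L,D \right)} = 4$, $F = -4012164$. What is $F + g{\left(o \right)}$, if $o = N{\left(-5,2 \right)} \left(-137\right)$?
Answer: $-4012164 + 2 i \sqrt{274} \approx -4.0122 \cdot 10^{6} + 33.106 i$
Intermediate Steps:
$o = -548$ ($o = 4 \left(-137\right) = -548$)
$g{\left(J \right)} = \sqrt{2} \sqrt{J}$ ($g{\left(J \right)} = \sqrt{2 J} = \sqrt{2} \sqrt{J}$)
$F + g{\left(o \right)} = -4012164 + \sqrt{2} \sqrt{-548} = -4012164 + \sqrt{2} \cdot 2 i \sqrt{137} = -4012164 + 2 i \sqrt{274}$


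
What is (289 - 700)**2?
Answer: 168921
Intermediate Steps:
(289 - 700)**2 = (-411)**2 = 168921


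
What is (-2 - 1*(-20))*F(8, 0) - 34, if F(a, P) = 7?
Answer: 92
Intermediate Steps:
(-2 - 1*(-20))*F(8, 0) - 34 = (-2 - 1*(-20))*7 - 34 = (-2 + 20)*7 - 34 = 18*7 - 34 = 126 - 34 = 92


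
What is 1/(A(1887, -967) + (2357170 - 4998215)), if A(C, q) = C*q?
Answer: -1/4465774 ≈ -2.2393e-7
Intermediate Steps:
1/(A(1887, -967) + (2357170 - 4998215)) = 1/(1887*(-967) + (2357170 - 4998215)) = 1/(-1824729 - 2641045) = 1/(-4465774) = -1/4465774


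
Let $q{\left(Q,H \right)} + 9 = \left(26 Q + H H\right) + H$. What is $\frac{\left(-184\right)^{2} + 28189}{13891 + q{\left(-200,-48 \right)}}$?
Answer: $\frac{62045}{10938} \approx 5.6724$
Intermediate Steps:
$q{\left(Q,H \right)} = -9 + H + H^{2} + 26 Q$ ($q{\left(Q,H \right)} = -9 + \left(\left(26 Q + H H\right) + H\right) = -9 + \left(\left(26 Q + H^{2}\right) + H\right) = -9 + \left(\left(H^{2} + 26 Q\right) + H\right) = -9 + \left(H + H^{2} + 26 Q\right) = -9 + H + H^{2} + 26 Q$)
$\frac{\left(-184\right)^{2} + 28189}{13891 + q{\left(-200,-48 \right)}} = \frac{\left(-184\right)^{2} + 28189}{13891 + \left(-9 - 48 + \left(-48\right)^{2} + 26 \left(-200\right)\right)} = \frac{33856 + 28189}{13891 - 2953} = \frac{62045}{13891 - 2953} = \frac{62045}{10938}$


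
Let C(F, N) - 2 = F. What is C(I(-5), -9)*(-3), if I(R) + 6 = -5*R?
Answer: -63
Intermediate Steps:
I(R) = -6 - 5*R
C(F, N) = 2 + F
C(I(-5), -9)*(-3) = (2 + (-6 - 5*(-5)))*(-3) = (2 + (-6 + 25))*(-3) = (2 + 19)*(-3) = 21*(-3) = -63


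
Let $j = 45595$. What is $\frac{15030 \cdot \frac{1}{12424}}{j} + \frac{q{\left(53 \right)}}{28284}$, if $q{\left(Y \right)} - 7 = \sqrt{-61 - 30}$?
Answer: $\frac{54880181}{200276274594} + \frac{i \sqrt{91}}{28284} \approx 0.00027402 + 0.00033727 i$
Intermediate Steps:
$q{\left(Y \right)} = 7 + i \sqrt{91}$ ($q{\left(Y \right)} = 7 + \sqrt{-61 - 30} = 7 + \sqrt{-91} = 7 + i \sqrt{91}$)
$\frac{15030 \cdot \frac{1}{12424}}{j} + \frac{q{\left(53 \right)}}{28284} = \frac{15030 \cdot \frac{1}{12424}}{45595} + \frac{7 + i \sqrt{91}}{28284} = 15030 \cdot \frac{1}{12424} \cdot \frac{1}{45595} + \left(7 + i \sqrt{91}\right) \frac{1}{28284} = \frac{7515}{6212} \cdot \frac{1}{45595} + \left(\frac{7}{28284} + \frac{i \sqrt{91}}{28284}\right) = \frac{1503}{56647228} + \left(\frac{7}{28284} + \frac{i \sqrt{91}}{28284}\right) = \frac{54880181}{200276274594} + \frac{i \sqrt{91}}{28284}$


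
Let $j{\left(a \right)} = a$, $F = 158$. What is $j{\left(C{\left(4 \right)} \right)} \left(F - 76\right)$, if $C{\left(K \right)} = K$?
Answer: $328$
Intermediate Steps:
$j{\left(C{\left(4 \right)} \right)} \left(F - 76\right) = 4 \left(158 - 76\right) = 4 \cdot 82 = 328$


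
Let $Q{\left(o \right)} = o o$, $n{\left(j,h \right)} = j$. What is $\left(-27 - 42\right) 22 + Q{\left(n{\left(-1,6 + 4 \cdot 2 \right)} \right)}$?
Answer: $-1517$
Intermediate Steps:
$Q{\left(o \right)} = o^{2}$
$\left(-27 - 42\right) 22 + Q{\left(n{\left(-1,6 + 4 \cdot 2 \right)} \right)} = \left(-27 - 42\right) 22 + \left(-1\right)^{2} = \left(-69\right) 22 + 1 = -1518 + 1 = -1517$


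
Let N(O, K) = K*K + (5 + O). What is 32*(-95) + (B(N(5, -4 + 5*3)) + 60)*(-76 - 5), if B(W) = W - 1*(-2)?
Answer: -18673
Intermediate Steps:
N(O, K) = 5 + O + K**2 (N(O, K) = K**2 + (5 + O) = 5 + O + K**2)
B(W) = 2 + W (B(W) = W + 2 = 2 + W)
32*(-95) + (B(N(5, -4 + 5*3)) + 60)*(-76 - 5) = 32*(-95) + ((2 + (5 + 5 + (-4 + 5*3)**2)) + 60)*(-76 - 5) = -3040 + ((2 + (5 + 5 + (-4 + 15)**2)) + 60)*(-81) = -3040 + ((2 + (5 + 5 + 11**2)) + 60)*(-81) = -3040 + ((2 + (5 + 5 + 121)) + 60)*(-81) = -3040 + ((2 + 131) + 60)*(-81) = -3040 + (133 + 60)*(-81) = -3040 + 193*(-81) = -3040 - 15633 = -18673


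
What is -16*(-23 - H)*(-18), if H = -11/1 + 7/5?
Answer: -19296/5 ≈ -3859.2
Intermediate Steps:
H = -48/5 (H = -11*1 + 7*(⅕) = -11 + 7/5 = -48/5 ≈ -9.6000)
-16*(-23 - H)*(-18) = -16*(-23 - 1*(-48/5))*(-18) = -16*(-23 + 48/5)*(-18) = -16*(-67/5)*(-18) = (1072/5)*(-18) = -19296/5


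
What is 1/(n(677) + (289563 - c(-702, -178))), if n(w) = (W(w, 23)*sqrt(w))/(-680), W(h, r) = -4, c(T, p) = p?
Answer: 8373514900/2426150580640223 - 170*sqrt(677)/2426150580640223 ≈ 3.4514e-6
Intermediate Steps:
n(w) = sqrt(w)/170 (n(w) = -4*sqrt(w)/(-680) = -4*sqrt(w)*(-1/680) = sqrt(w)/170)
1/(n(677) + (289563 - c(-702, -178))) = 1/(sqrt(677)/170 + (289563 - 1*(-178))) = 1/(sqrt(677)/170 + (289563 + 178)) = 1/(sqrt(677)/170 + 289741) = 1/(289741 + sqrt(677)/170)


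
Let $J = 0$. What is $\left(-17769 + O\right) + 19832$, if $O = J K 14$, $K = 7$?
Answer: $2063$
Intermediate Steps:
$O = 0$ ($O = 0 \cdot 7 \cdot 14 = 0 \cdot 14 = 0$)
$\left(-17769 + O\right) + 19832 = \left(-17769 + 0\right) + 19832 = -17769 + 19832 = 2063$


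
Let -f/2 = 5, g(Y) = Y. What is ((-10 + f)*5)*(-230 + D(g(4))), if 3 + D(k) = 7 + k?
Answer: 22200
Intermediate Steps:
f = -10 (f = -2*5 = -10)
D(k) = 4 + k (D(k) = -3 + (7 + k) = 4 + k)
((-10 + f)*5)*(-230 + D(g(4))) = ((-10 - 10)*5)*(-230 + (4 + 4)) = (-20*5)*(-230 + 8) = -100*(-222) = 22200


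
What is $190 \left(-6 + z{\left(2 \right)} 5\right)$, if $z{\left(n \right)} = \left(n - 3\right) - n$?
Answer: $-3990$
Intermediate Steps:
$z{\left(n \right)} = -3$ ($z{\left(n \right)} = \left(-3 + n\right) - n = -3$)
$190 \left(-6 + z{\left(2 \right)} 5\right) = 190 \left(-6 - 15\right) = 190 \left(-21\right) = -3990$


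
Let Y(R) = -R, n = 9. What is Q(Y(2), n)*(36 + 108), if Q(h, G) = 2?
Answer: 288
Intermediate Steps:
Q(Y(2), n)*(36 + 108) = 2*(36 + 108) = 2*144 = 288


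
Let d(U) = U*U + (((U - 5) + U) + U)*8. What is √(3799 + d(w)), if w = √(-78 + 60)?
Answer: √(3741 + 72*I*√2) ≈ 61.169 + 0.8323*I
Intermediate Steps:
w = 3*I*√2 (w = √(-18) = 3*I*√2 ≈ 4.2426*I)
d(U) = -40 + U² + 24*U (d(U) = U² + (((-5 + U) + U) + U)*8 = U² + ((-5 + 2*U) + U)*8 = U² + (-5 + 3*U)*8 = U² + (-40 + 24*U) = -40 + U² + 24*U)
√(3799 + d(w)) = √(3799 + (-40 + (3*I*√2)² + 24*(3*I*√2))) = √(3799 + (-40 - 18 + 72*I*√2)) = √(3799 + (-58 + 72*I*√2)) = √(3741 + 72*I*√2)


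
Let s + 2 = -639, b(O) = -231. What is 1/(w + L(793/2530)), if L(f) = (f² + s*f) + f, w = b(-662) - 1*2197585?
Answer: -6400900/14069283831151 ≈ -4.5496e-7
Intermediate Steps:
s = -641 (s = -2 - 639 = -641)
w = -2197816 (w = -231 - 1*2197585 = -231 - 2197585 = -2197816)
L(f) = f² - 640*f (L(f) = (f² - 641*f) + f = f² - 640*f)
1/(w + L(793/2530)) = 1/(-2197816 + (793/2530)*(-640 + 793/2530)) = 1/(-2197816 + (793*(1/2530))*(-640 + 793*(1/2530))) = 1/(-2197816 + 793*(-640 + 793/2530)/2530) = 1/(-2197816 + (793/2530)*(-1618407/2530)) = 1/(-2197816 - 1283396751/6400900) = 1/(-14069283831151/6400900) = -6400900/14069283831151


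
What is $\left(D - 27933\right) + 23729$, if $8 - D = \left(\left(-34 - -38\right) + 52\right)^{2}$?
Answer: $-7332$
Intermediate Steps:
$D = -3128$ ($D = 8 - \left(\left(-34 - -38\right) + 52\right)^{2} = 8 - \left(\left(-34 + 38\right) + 52\right)^{2} = 8 - \left(4 + 52\right)^{2} = 8 - 56^{2} = 8 - 3136 = -3128$)
$\left(D - 27933\right) + 23729 = \left(-3128 - 27933\right) + 23729 = -31061 + 23729 = -7332$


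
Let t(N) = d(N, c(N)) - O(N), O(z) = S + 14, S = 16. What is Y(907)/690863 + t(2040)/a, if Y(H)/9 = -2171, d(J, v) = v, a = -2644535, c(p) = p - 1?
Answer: -53059513132/1827011383705 ≈ -0.029042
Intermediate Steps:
c(p) = -1 + p
Y(H) = -19539 (Y(H) = 9*(-2171) = -19539)
O(z) = 30 (O(z) = 16 + 14 = 30)
t(N) = -31 + N (t(N) = (-1 + N) - 1*30 = (-1 + N) - 30 = -31 + N)
Y(907)/690863 + t(2040)/a = -19539/690863 + (-31 + 2040)/(-2644535) = -19539*1/690863 + 2009*(-1/2644535) = -19539/690863 - 2009/2644535 = -53059513132/1827011383705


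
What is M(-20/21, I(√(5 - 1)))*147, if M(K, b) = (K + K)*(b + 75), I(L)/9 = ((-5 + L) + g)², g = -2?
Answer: -84000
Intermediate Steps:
I(L) = 9*(-7 + L)² (I(L) = 9*((-5 + L) - 2)² = 9*(-7 + L)²)
M(K, b) = 2*K*(75 + b) (M(K, b) = (2*K)*(75 + b) = 2*K*(75 + b))
M(-20/21, I(√(5 - 1)))*147 = (2*(-20/21)*(75 + 9*(-7 + √(5 - 1))²))*147 = (2*(-20*1/21)*(75 + 9*(-7 + √4)²))*147 = (2*(-20/21)*(75 + 9*(-7 + 2)²))*147 = (2*(-20/21)*(75 + 9*(-5)²))*147 = (2*(-20/21)*(75 + 9*25))*147 = (2*(-20/21)*(75 + 225))*147 = (2*(-20/21)*300)*147 = -4000/7*147 = -84000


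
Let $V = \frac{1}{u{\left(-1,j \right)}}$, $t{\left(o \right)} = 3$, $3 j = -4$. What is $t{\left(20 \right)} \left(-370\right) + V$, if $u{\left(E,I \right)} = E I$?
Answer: $- \frac{4437}{4} \approx -1109.3$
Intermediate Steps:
$j = - \frac{4}{3}$ ($j = \frac{1}{3} \left(-4\right) = - \frac{4}{3} \approx -1.3333$)
$V = \frac{3}{4}$ ($V = \frac{1}{\left(-1\right) \left(- \frac{4}{3}\right)} = \frac{1}{\frac{4}{3}} = \frac{3}{4} \approx 0.75$)
$t{\left(20 \right)} \left(-370\right) + V = 3 \left(-370\right) + \frac{3}{4} = -1110 + \frac{3}{4} = - \frac{4437}{4}$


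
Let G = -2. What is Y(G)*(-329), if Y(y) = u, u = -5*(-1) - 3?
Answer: -658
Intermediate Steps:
u = 2 (u = 5 - 3 = 2)
Y(y) = 2
Y(G)*(-329) = 2*(-329) = -658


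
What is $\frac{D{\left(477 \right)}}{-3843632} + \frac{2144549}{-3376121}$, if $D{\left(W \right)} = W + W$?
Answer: $- \frac{4123038990701}{6488283355736} \approx -0.63546$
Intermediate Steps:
$D{\left(W \right)} = 2 W$
$\frac{D{\left(477 \right)}}{-3843632} + \frac{2144549}{-3376121} = \frac{2 \cdot 477}{-3843632} + \frac{2144549}{-3376121} = 954 \left(- \frac{1}{3843632}\right) + 2144549 \left(- \frac{1}{3376121}\right) = - \frac{477}{1921816} - \frac{2144549}{3376121} = - \frac{4123038990701}{6488283355736}$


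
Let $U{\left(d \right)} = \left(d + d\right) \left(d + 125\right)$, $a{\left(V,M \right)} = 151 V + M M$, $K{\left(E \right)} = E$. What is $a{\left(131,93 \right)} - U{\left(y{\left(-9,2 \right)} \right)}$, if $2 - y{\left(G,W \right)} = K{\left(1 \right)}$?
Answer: $28178$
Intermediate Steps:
$y{\left(G,W \right)} = 1$ ($y{\left(G,W \right)} = 2 - 1 = 1$)
$a{\left(V,M \right)} = M^{2} + 151 V$ ($a{\left(V,M \right)} = 151 V + M^{2} = M^{2} + 151 V$)
$U{\left(d \right)} = 2 d \left(125 + d\right)$
$a{\left(131,93 \right)} - U{\left(y{\left(-9,2 \right)} \right)} = \left(93^{2} + 151 \cdot 131\right) - 2 \cdot 1 \left(125 + 1\right) = \left(8649 + 19781\right) - 2 \cdot 1 \cdot 126 = 28430 - 252 = 28178$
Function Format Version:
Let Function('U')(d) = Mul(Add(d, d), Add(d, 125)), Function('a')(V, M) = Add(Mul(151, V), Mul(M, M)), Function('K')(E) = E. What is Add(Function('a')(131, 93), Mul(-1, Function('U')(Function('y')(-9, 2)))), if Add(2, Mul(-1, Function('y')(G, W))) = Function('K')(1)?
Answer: 28178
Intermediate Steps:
Function('y')(G, W) = 1 (Function('y')(G, W) = Add(2, Mul(-1, 1)) = Add(2, -1) = 1)
Function('a')(V, M) = Add(Pow(M, 2), Mul(151, V)) (Function('a')(V, M) = Add(Mul(151, V), Pow(M, 2)) = Add(Pow(M, 2), Mul(151, V)))
Function('U')(d) = Mul(2, d, Add(125, d)) (Function('U')(d) = Mul(Mul(2, d), Add(125, d)) = Mul(2, d, Add(125, d)))
Add(Function('a')(131, 93), Mul(-1, Function('U')(Function('y')(-9, 2)))) = Add(Add(Pow(93, 2), Mul(151, 131)), Mul(-1, Mul(2, 1, Add(125, 1)))) = Add(Add(8649, 19781), Mul(-1, Mul(2, 1, 126))) = Add(28430, Mul(-1, 252)) = Add(28430, -252) = 28178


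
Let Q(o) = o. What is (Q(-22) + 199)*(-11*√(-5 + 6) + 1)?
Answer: -1770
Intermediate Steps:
(Q(-22) + 199)*(-11*√(-5 + 6) + 1) = (-22 + 199)*(-11*√(-5 + 6) + 1) = 177*(-11*√1 + 1) = 177*(-11*1 + 1) = 177*(-11 + 1) = 177*(-10) = -1770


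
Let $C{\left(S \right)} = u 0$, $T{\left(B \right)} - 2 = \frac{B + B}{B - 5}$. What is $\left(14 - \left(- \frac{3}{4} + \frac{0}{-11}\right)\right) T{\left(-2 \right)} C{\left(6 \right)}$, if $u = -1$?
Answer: $0$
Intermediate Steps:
$T{\left(B \right)} = 2 + \frac{2 B}{-5 + B}$ ($T{\left(B \right)} = 2 + \frac{B + B}{B - 5} = 2 + \frac{2 B}{-5 + B}$)
$C{\left(S \right)} = 0$ ($C{\left(S \right)} = \left(-1\right) 0 = 0$)
$\left(14 - \left(- \frac{3}{4} + \frac{0}{-11}\right)\right) T{\left(-2 \right)} C{\left(6 \right)} = \left(14 - \left(- \frac{3}{4} + \frac{0}{-11}\right)\right) \frac{2 \left(-5 + 2 \left(-2\right)\right)}{-5 - 2} \cdot 0 = \left(14 - \left(\left(-3\right) \frac{1}{4} + 0 \left(- \frac{1}{11}\right)\right)\right) \frac{2 \left(-5 - 4\right)}{-7} \cdot 0 = \left(14 - \left(- \frac{3}{4} + 0\right)\right) 2 \left(- \frac{1}{7}\right) \left(-9\right) 0 = \left(14 - - \frac{3}{4}\right) \frac{18}{7} \cdot 0 = \left(14 + \frac{3}{4}\right) \frac{18}{7} \cdot 0 = \frac{59}{4} \cdot \frac{18}{7} \cdot 0 = \frac{531}{14} \cdot 0 = 0$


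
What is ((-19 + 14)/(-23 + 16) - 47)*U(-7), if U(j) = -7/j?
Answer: -324/7 ≈ -46.286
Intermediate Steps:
((-19 + 14)/(-23 + 16) - 47)*U(-7) = ((-19 + 14)/(-23 + 16) - 47)*(-7/(-7)) = (-5/(-7) - 47)*(-7*(-1/7)) = (-5*(-1/7) - 47)*1 = (5/7 - 47)*1 = -324/7*1 = -324/7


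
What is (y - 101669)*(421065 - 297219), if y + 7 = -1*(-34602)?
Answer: -8306846604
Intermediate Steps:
y = 34595 (y = -7 - 1*(-34602) = -7 + 34602 = 34595)
(y - 101669)*(421065 - 297219) = (34595 - 101669)*(421065 - 297219) = -67074*123846 = -8306846604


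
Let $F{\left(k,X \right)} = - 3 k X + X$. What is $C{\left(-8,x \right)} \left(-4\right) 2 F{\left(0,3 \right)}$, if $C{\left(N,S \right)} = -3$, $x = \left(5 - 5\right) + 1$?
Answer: $72$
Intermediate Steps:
$F{\left(k,X \right)} = X - 3 X k$ ($F{\left(k,X \right)} = - 3 X k + X = X - 3 X k$)
$x = 1$ ($x = 0 + 1 = 1$)
$C{\left(-8,x \right)} \left(-4\right) 2 F{\left(0,3 \right)} = - 3 \left(-4\right) 2 \cdot 3 \left(1 - 0\right) = - 3 \left(- 8 \cdot 3 \left(1 + 0\right)\right) = - 3 \left(- 8 \cdot 3 \cdot 1\right) = - 3 \left(\left(-8\right) 3\right) = \left(-3\right) \left(-24\right) = 72$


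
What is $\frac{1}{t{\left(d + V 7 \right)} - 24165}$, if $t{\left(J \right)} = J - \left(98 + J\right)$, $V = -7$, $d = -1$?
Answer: $- \frac{1}{24263} \approx -4.1215 \cdot 10^{-5}$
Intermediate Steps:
$t{\left(J \right)} = -98$
$\frac{1}{t{\left(d + V 7 \right)} - 24165} = \frac{1}{-98 - 24165} = \frac{1}{-24263} = - \frac{1}{24263}$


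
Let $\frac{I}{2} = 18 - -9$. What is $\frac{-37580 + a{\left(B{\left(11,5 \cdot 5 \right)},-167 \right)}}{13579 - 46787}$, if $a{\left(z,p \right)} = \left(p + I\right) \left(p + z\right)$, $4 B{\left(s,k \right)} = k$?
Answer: $\frac{77661}{132832} \approx 0.58466$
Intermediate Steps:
$I = 54$ ($I = 2 \left(18 - -9\right) = 2 \left(18 + 9\right) = 2 \cdot 27 = 54$)
$B{\left(s,k \right)} = \frac{k}{4}$
$a{\left(z,p \right)} = \left(54 + p\right) \left(p + z\right)$ ($a{\left(z,p \right)} = \left(p + 54\right) \left(p + z\right) = \left(54 + p\right) \left(p + z\right)$)
$\frac{-37580 + a{\left(B{\left(11,5 \cdot 5 \right)},-167 \right)}}{13579 - 46787} = \frac{-37580 + \left(\left(-167\right)^{2} + 54 \left(-167\right) + 54 \frac{5 \cdot 5}{4} - 167 \frac{5 \cdot 5}{4}\right)}{13579 - 46787} = \frac{-37580 + \left(27889 - 9018 + 54 \cdot \frac{1}{4} \cdot 25 - 167 \cdot \frac{1}{4} \cdot 25\right)}{-33208} = \left(-37580 + \left(27889 - 9018 + 54 \cdot \frac{25}{4} - \frac{4175}{4}\right)\right) \left(- \frac{1}{33208}\right) = \left(-37580 + \left(27889 - 9018 + \frac{675}{2} - \frac{4175}{4}\right)\right) \left(- \frac{1}{33208}\right) = \left(-37580 + \frac{72659}{4}\right) \left(- \frac{1}{33208}\right) = \left(- \frac{77661}{4}\right) \left(- \frac{1}{33208}\right) = \frac{77661}{132832}$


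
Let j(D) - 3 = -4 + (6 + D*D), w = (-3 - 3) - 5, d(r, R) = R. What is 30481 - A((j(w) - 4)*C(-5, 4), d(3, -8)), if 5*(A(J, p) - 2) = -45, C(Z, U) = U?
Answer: 30488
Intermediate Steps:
w = -11 (w = -6 - 5 = -11)
j(D) = 5 + D² (j(D) = 3 + (-4 + (6 + D*D)) = 3 + (-4 + (6 + D²)) = 3 + (2 + D²) = 5 + D²)
A(J, p) = -7 (A(J, p) = 2 + (⅕)*(-45) = 2 - 9 = -7)
30481 - A((j(w) - 4)*C(-5, 4), d(3, -8)) = 30481 - 1*(-7) = 30481 + 7 = 30488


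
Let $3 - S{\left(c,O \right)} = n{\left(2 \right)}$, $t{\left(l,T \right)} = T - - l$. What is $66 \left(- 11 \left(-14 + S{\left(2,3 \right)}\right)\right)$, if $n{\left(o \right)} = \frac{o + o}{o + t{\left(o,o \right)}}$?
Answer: $8470$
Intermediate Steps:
$t{\left(l,T \right)} = T + l$
$n{\left(o \right)} = \frac{2}{3}$ ($n{\left(o \right)} = \frac{o + o}{o + \left(o + o\right)} = \frac{2 o}{o + 2 o} = \frac{2 o}{3 o} = 2 o \frac{1}{3 o} = \frac{2}{3}$)
$S{\left(c,O \right)} = \frac{7}{3}$ ($S{\left(c,O \right)} = 3 - \frac{2}{3} = \frac{7}{3}$)
$66 \left(- 11 \left(-14 + S{\left(2,3 \right)}\right)\right) = 66 \left(- 11 \left(-14 + \frac{7}{3}\right)\right) = 66 \left(\left(-11\right) \left(- \frac{35}{3}\right)\right) = 66 \cdot \frac{385}{3} = 8470$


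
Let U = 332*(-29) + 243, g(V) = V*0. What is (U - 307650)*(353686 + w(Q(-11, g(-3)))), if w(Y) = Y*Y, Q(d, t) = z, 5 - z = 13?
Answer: -112151131250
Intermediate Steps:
g(V) = 0
z = -8 (z = 5 - 1*13 = 5 - 13 = -8)
Q(d, t) = -8
w(Y) = Y²
U = -9385 (U = -9628 + 243 = -9385)
(U - 307650)*(353686 + w(Q(-11, g(-3)))) = (-9385 - 307650)*(353686 + (-8)²) = -317035*(353686 + 64) = -317035*353750 = -112151131250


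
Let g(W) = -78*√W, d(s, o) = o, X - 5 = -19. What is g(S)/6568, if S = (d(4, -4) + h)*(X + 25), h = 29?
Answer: -195*√11/3284 ≈ -0.19694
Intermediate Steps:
X = -14 (X = 5 - 19 = -14)
S = 275 (S = (-4 + 29)*(-14 + 25) = 25*11 = 275)
g(S)/6568 = -390*√11/6568 = -390*√11*(1/6568) = -195*√11/3284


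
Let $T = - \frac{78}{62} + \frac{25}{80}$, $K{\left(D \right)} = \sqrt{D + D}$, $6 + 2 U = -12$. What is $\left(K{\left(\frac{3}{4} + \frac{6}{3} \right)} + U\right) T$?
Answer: $\frac{4221}{496} - \frac{469 \sqrt{22}}{992} \approx 6.2925$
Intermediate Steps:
$U = -9$ ($U = -3 + \frac{1}{2} \left(-12\right) = -3 - 6 = -9$)
$K{\left(D \right)} = \sqrt{2} \sqrt{D}$ ($K{\left(D \right)} = \sqrt{2 D} = \sqrt{2} \sqrt{D}$)
$T = - \frac{469}{496}$ ($T = \left(-78\right) \frac{1}{62} + 25 \cdot \frac{1}{80} = - \frac{39}{31} + \frac{5}{16} = - \frac{469}{496} \approx -0.94556$)
$\left(K{\left(\frac{3}{4} + \frac{6}{3} \right)} + U\right) T = \left(\sqrt{2} \sqrt{\frac{3}{4} + \frac{6}{3}} - 9\right) \left(- \frac{469}{496}\right) = \left(\sqrt{2} \sqrt{3 \cdot \frac{1}{4} + 6 \cdot \frac{1}{3}} - 9\right) \left(- \frac{469}{496}\right) = \left(\sqrt{2} \sqrt{\frac{3}{4} + 2} - 9\right) \left(- \frac{469}{496}\right) = \left(\sqrt{2} \sqrt{\frac{11}{4}} - 9\right) \left(- \frac{469}{496}\right) = \left(\sqrt{2} \frac{\sqrt{11}}{2} - 9\right) \left(- \frac{469}{496}\right) = \left(\frac{\sqrt{22}}{2} - 9\right) \left(- \frac{469}{496}\right) = \left(-9 + \frac{\sqrt{22}}{2}\right) \left(- \frac{469}{496}\right) = \frac{4221}{496} - \frac{469 \sqrt{22}}{992}$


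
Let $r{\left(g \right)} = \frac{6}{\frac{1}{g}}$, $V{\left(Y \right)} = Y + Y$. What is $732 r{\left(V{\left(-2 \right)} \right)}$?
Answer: $-17568$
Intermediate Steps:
$V{\left(Y \right)} = 2 Y$
$r{\left(g \right)} = 6 g$
$732 r{\left(V{\left(-2 \right)} \right)} = 732 \cdot 6 \cdot 2 \left(-2\right) = 732 \cdot 6 \left(-4\right) = 732 \left(-24\right) = -17568$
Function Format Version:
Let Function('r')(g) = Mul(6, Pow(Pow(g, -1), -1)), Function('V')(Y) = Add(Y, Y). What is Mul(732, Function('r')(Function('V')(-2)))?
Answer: -17568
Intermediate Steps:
Function('V')(Y) = Mul(2, Y)
Function('r')(g) = Mul(6, g)
Mul(732, Function('r')(Function('V')(-2))) = Mul(732, Mul(6, Mul(2, -2))) = Mul(732, Mul(6, -4)) = Mul(732, -24) = -17568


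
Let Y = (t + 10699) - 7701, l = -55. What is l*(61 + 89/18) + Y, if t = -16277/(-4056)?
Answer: -7604165/12168 ≈ -624.93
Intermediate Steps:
t = 16277/4056 (t = -16277*(-1/4056) = 16277/4056 ≈ 4.0131)
Y = 12176165/4056 (Y = (16277/4056 + 10699) - 7701 = 43411421/4056 - 7701 = 12176165/4056 ≈ 3002.0)
l*(61 + 89/18) + Y = -55*(61 + 89/18) + 12176165/4056 = -55*1187/18 + 12176165/4056 = -65285/18 + 12176165/4056 = -7604165/12168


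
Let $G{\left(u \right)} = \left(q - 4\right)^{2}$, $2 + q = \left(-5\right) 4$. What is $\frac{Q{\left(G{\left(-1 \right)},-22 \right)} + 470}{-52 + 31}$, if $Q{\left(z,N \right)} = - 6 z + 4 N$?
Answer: $\frac{3674}{21} \approx 174.95$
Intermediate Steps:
$q = -22$ ($q = -2 - 20 = -22$)
$G{\left(u \right)} = 676$ ($G{\left(u \right)} = \left(-22 - 4\right)^{2} = \left(-26\right)^{2} = 676$)
$\frac{Q{\left(G{\left(-1 \right)},-22 \right)} + 470}{-52 + 31} = \frac{\left(\left(-6\right) 676 + 4 \left(-22\right)\right) + 470}{-52 + 31} = \frac{\left(-4056 - 88\right) + 470}{-21} = \left(-4144 + 470\right) \left(- \frac{1}{21}\right) = \left(-3674\right) \left(- \frac{1}{21}\right) = \frac{3674}{21}$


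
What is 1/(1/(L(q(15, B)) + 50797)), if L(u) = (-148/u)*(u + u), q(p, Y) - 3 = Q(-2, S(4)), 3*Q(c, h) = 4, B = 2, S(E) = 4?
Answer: 50501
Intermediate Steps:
Q(c, h) = 4/3 (Q(c, h) = (⅓)*4 = 4/3)
q(p, Y) = 13/3 (q(p, Y) = 3 + 4/3 = 13/3)
L(u) = -296 (L(u) = (-148/u)*(2*u) = -296)
1/(1/(L(q(15, B)) + 50797)) = 1/(1/(-296 + 50797)) = 1/(1/50501) = 50501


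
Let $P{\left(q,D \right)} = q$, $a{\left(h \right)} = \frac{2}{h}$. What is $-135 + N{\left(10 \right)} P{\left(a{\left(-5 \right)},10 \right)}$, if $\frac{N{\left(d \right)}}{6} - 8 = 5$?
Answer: $- \frac{831}{5} \approx -166.2$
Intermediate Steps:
$N{\left(d \right)} = 78$ ($N{\left(d \right)} = 48 + 6 \cdot 5 = 48 + 30 = 78$)
$-135 + N{\left(10 \right)} P{\left(a{\left(-5 \right)},10 \right)} = -135 + 78 \frac{2}{-5} = -135 + 78 \cdot 2 \left(- \frac{1}{5}\right) = -135 + 78 \left(- \frac{2}{5}\right) = -135 - \frac{156}{5} = - \frac{831}{5}$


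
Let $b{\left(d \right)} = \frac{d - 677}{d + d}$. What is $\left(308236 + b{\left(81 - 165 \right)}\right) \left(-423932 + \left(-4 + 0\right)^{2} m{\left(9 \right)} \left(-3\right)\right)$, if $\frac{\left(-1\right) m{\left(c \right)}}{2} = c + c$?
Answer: $- \frac{5465896154359}{42} \approx -1.3014 \cdot 10^{11}$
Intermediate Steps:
$b{\left(d \right)} = \frac{-677 + d}{2 d}$
$m{\left(c \right)} = - 4 c$ ($m{\left(c \right)} = - 2 \left(c + c\right) = - 2 \cdot 2 c = - 4 c$)
$\left(308236 + b{\left(81 - 165 \right)}\right) \left(-423932 + \left(-4 + 0\right)^{2} m{\left(9 \right)} \left(-3\right)\right) = \left(308236 + \frac{-677 + \left(81 - 165\right)}{2 \left(81 - 165\right)}\right) \left(-423932 + \left(-4 + 0\right)^{2} \left(\left(-4\right) 9\right) \left(-3\right)\right) = \left(308236 + \frac{-677 + \left(81 - 165\right)}{2 \left(81 - 165\right)}\right) \left(-423932 + \left(-4\right)^{2} \left(-36\right) \left(-3\right)\right) = \left(308236 + \frac{-677 - 84}{2 \left(-84\right)}\right) \left(-423932 + 16 \left(-36\right) \left(-3\right)\right) = \left(308236 + \frac{1}{2} \left(- \frac{1}{84}\right) \left(-761\right)\right) \left(-423932 - -1728\right) = \left(308236 + \frac{761}{168}\right) \left(-423932 + 1728\right) = \frac{51784409}{168} \left(-422204\right) = - \frac{5465896154359}{42}$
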